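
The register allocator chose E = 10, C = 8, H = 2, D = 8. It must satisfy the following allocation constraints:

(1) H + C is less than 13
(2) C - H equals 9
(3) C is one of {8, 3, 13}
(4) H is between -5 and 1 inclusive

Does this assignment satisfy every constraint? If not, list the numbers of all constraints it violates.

(1) H + C = 2 + 8 = 10; 10 < 13 — holds.
(2) C - H = 8 - 2 = 6, not 9 — does not hold.
(3) C = 8 is in {8, 3, 13} — holds.
(4) H = 2 is outside [-5, 1] — does not hold.

The assignment fails constraints 2, 4.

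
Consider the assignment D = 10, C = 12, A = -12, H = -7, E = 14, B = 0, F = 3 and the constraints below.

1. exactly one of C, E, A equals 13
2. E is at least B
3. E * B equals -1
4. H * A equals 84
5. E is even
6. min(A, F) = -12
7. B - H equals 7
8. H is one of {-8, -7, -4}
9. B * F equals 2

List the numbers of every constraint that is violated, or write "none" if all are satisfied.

The assignment fails constraints 1, 3, and 9.

1. C=12, E=14, A=-12; 0 of them equal 13, not exactly one  false
2. E = 14, B = 0; 14 ≥ 0  true
3. E * B = 14 * 0 = 0, not -1  false
4. H * A = -7 * (-12) = 84  true
5. E = 14 is even  true
6. min(-12, 3) = -12  true
7. B - H = 0 - (-7) = 7  true
8. H = -7 is in {-8, -7, -4}  true
9. B * F = 0 * 3 = 0, not 2  false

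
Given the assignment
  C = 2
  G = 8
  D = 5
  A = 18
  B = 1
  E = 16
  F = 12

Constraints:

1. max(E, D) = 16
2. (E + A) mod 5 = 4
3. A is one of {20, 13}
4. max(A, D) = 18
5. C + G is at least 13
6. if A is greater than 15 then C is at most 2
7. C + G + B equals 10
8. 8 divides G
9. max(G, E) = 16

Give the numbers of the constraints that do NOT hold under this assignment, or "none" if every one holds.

Violated: 3, 5, 7.

1. max(16, 5) = 16 — OK.
2. E + A = 34; 34 mod 5 = 4 — OK.
3. A = 18 is not in {20, 13} — violated.
4. max(18, 5) = 18 — OK.
5. C + G = 2 + 8 = 10; 10 < 13, bound 13 not met — violated.
6. A = 18 > 15, so we need C ≤ 2; C = 2 ≤ 2 — OK.
7. C + G + B = 2 + 8 + 1 = 11, not 10 — violated.
8. 8 / 8 = 1, so 8 divides 8 — OK.
9. max(8, 16) = 16 — OK.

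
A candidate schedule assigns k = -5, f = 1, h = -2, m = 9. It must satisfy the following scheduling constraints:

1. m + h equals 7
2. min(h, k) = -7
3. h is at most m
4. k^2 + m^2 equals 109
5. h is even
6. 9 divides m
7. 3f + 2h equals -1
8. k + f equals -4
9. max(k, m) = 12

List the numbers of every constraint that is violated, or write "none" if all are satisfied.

1. m + h = 9 + (-2) = 7 — holds.
2. min(-2, -5) = -5, not -7 — fails.
3. h = -2, m = 9; -2 ≤ 9 — holds.
4. k^2 + m^2 = (-5)^2 + 9^2 = 25 + 81 = 106, not 109 — fails.
5. h = -2 is even — holds.
6. 9 / 9 = 1, so 9 divides 9 — holds.
7. 3f + 2h = 3(1) + 2(-2) = -1 — holds.
8. k + f = -5 + 1 = -4 — holds.
9. max(-5, 9) = 9, not 12 — fails.

Constraints 2, 4, and 9 are violated.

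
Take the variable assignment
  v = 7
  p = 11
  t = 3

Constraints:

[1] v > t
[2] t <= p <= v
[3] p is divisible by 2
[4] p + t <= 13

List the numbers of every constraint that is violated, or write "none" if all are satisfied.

The assignment fails constraints 2, 3, and 4.

[1] v = 7, t = 3; 7 > 3  true
[2] values 3, 11, 7; p = 11 is not <= v = 7  false
[3] 11 = 2*5 + 1, so 2 does not divide 11  false
[4] p + t = 11 + 3 = 14; 14 > 13, bound 13 not met  false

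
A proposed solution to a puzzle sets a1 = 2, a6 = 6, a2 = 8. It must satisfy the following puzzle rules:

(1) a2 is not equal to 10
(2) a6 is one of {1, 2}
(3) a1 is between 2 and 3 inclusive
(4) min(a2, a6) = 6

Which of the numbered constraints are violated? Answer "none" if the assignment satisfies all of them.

Constraint 2 is violated.

(1) a2 = 8, and 8 ≠ 10  ✔
(2) a6 = 6 is not in {1, 2}  ✘
(3) a1 = 2 lies in [2, 3]  ✔
(4) min(8, 6) = 6  ✔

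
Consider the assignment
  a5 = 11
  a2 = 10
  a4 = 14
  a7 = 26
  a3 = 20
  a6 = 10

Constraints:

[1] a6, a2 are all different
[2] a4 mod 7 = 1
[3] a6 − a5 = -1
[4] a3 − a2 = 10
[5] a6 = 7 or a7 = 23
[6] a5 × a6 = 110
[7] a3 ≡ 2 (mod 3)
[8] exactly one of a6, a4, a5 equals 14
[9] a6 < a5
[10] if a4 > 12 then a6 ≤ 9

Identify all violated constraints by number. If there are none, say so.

[1] a6 = a2 = 10, not all different  no
[2] 14 mod 7 = 0, not 1  no
[3] a6 − a5 = 10 − 11 = -1  yes
[4] a3 − a2 = 20 − 10 = 10  yes
[5] a6 = 10 ≠ 7 and a7 = 26 ≠ 23; both disjuncts false  no
[6] a5 × a6 = 11 × 10 = 110  yes
[7] 20 mod 3 = 2  yes
[8] a6=10, a4=14, a5=11; 1 of them equals 14  yes
[9] a6 = 10, a5 = 11; 10 < 11  yes
[10] a4 = 14 > 12, so we need a6 ≤ 9; but a6 = 10 > 9  no

Constraints 1, 2, 5, 10 are violated.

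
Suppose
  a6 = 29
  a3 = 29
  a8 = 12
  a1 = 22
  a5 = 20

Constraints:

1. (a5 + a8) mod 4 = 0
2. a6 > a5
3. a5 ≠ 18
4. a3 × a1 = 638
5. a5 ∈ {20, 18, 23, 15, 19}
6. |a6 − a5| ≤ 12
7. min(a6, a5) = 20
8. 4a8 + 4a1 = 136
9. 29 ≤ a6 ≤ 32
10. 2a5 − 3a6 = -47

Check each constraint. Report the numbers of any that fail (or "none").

The assignment satisfies every constraint.

1. a5 + a8 = 32; 32 mod 4 = 0 — holds.
2. a6 = 29, a5 = 20; 29 > 20 — holds.
3. a5 = 20, and 20 ≠ 18 — holds.
4. a3 × a1 = 29 × 22 = 638 — holds.
5. a5 = 20 is in {20, 18, 23, 15, 19} — holds.
6. |29 − 20| = 9; 9 ≤ 12 — holds.
7. min(29, 20) = 20 — holds.
8. 4a8 + 4a1 = 4(12) + 4(22) = 136 — holds.
9. a6 = 29 lies in [29, 32] — holds.
10. 2a5 − 3a6 = 2(20) − 3(29) = -47 — holds.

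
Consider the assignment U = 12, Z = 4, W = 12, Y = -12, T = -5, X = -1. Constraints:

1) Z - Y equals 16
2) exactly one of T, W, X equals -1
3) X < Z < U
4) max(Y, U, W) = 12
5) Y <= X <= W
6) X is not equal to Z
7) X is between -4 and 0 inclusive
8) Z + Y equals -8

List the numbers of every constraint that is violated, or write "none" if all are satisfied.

1) Z - Y = 4 - (-12) = 16 — OK.
2) T=-5, W=12, X=-1; 1 of them equals -1 — OK.
3) values -1 < 4 < 12 — OK.
4) max(-12, 12, 12) = 12 — OK.
5) values -12 <= -1 <= 12 — OK.
6) X = -1, Z = 4; distinct — OK.
7) X = -1 lies in [-4, 0] — OK.
8) Z + Y = 4 + (-12) = -8 — OK.

Yes — all constraints hold.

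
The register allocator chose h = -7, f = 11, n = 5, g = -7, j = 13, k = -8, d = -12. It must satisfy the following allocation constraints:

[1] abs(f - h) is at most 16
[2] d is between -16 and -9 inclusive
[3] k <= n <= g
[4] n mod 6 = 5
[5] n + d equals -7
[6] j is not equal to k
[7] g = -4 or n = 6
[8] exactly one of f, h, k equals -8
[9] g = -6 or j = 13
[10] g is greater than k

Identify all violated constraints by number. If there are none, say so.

[1] abs(11 - (-7)) = 18; 18 > 16, exceeds bound 16 — does not hold.
[2] d = -12 lies in [-16, -9] — holds.
[3] values -8, 5, -7; n = 5 is not <= g = -7 — does not hold.
[4] 5 mod 6 = 5 — holds.
[5] n + d = 5 + (-12) = -7 — holds.
[6] j = 13, k = -8; distinct — holds.
[7] g = -7 ≠ -4 and n = 5 ≠ 6; both disjuncts false — does not hold.
[8] f=11, h=-7, k=-8; 1 of them equals -8 — holds.
[9] g = -7 ≠ -6, but j = 13 = 13 (second disjunct) — holds.
[10] g = -7, k = -8; -7 > -8 — holds.

Constraints 1, 3, and 7 are violated.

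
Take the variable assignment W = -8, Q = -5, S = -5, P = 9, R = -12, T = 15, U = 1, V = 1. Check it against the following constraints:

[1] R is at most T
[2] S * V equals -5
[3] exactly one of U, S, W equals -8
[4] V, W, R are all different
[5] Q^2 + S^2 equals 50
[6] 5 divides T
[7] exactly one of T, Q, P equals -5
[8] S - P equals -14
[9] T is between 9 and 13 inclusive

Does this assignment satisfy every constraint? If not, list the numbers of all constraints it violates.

[1] R = -12, T = 15; -12 ≤ 15 — holds.
[2] S * V = -5 * 1 = -5 — holds.
[3] U=1, S=-5, W=-8; 1 of them equals -8 — holds.
[4] values 1, -8, -12 are pairwise distinct — holds.
[5] Q^2 + S^2 = (-5)^2 + (-5)^2 = 25 + 25 = 50 — holds.
[6] 15 / 5 = 3, so 5 divides 15 — holds.
[7] T=15, Q=-5, P=9; 1 of them equals -5 — holds.
[8] S - P = -5 - 9 = -14 — holds.
[9] T = 15 is outside [9, 13] — does not hold.

The assignment fails constraint 9.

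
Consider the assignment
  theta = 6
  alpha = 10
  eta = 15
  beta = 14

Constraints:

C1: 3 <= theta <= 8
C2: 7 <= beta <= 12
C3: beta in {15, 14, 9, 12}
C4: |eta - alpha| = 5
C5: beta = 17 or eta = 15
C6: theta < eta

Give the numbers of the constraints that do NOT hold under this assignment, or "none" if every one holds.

C1: theta = 6 lies in [3, 8] — satisfied.
C2: beta = 14 is outside [7, 12] — violated.
C3: beta = 14 is in {15, 14, 9, 12} — satisfied.
C4: |15 - 10| = 5 — satisfied.
C5: beta = 14 ≠ 17, but eta = 15 = 15 (second disjunct) — satisfied.
C6: theta = 6, eta = 15; 6 < 15 — satisfied.

Violated: 2.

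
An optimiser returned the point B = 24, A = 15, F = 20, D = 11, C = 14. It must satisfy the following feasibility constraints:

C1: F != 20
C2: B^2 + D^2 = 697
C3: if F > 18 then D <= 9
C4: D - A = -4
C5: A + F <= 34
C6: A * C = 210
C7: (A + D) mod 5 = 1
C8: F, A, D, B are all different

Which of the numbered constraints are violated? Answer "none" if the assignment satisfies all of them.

No — constraints 1, 3, and 5 are not satisfied.

C1: F = 20, but 20 is required to differ — fails.
C2: B^2 + D^2 = 24^2 + 11^2 = 576 + 121 = 697 — holds.
C3: F = 20 > 18, so we need D ≤ 9; but D = 11 > 9 — fails.
C4: D - A = 11 - 15 = -4 — holds.
C5: A + F = 15 + 20 = 35; 35 > 34, bound 34 not met — fails.
C6: A * C = 15 * 14 = 210 — holds.
C7: A + D = 26; 26 mod 5 = 1 — holds.
C8: values 20, 15, 11, 24 are pairwise distinct — holds.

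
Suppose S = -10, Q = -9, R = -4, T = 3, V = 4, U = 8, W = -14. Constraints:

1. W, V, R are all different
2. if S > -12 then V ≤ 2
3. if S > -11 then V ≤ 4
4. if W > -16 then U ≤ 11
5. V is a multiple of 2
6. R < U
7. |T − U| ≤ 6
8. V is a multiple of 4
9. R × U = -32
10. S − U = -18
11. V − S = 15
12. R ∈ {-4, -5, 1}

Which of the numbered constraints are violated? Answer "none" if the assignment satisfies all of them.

The assignment fails constraints 2, 11.

1. values -14, 4, -4 are pairwise distinct — holds.
2. S = -10 > -12, so we need V ≤ 2; but V = 4 > 2 — fails.
3. S = -10 > -11, so we need V ≤ 4; V = 4 ≤ 4 — holds.
4. W = -14 > -16, so we need U ≤ 11; U = 8 ≤ 11 — holds.
5. 4 / 2 = 2, so 2 divides 4 — holds.
6. R = -4, U = 8; -4 < 8 — holds.
7. |3 − 8| = 5; 5 ≤ 6 — holds.
8. 4 / 4 = 1, so 4 divides 4 — holds.
9. R × U = -4 × 8 = -32 — holds.
10. S − U = -10 − 8 = -18 — holds.
11. V − S = 4 − (-10) = 14, not 15 — fails.
12. R = -4 is in {-4, -5, 1} — holds.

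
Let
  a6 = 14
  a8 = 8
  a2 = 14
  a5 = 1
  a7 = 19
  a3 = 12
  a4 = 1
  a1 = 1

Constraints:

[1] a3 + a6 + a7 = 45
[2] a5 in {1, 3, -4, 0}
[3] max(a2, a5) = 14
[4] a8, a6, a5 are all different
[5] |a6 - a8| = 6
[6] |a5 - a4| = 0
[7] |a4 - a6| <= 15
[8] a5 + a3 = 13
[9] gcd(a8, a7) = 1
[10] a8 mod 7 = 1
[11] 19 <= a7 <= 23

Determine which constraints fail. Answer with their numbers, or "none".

All constraints are satisfied.

[1] a3 + a6 + a7 = 12 + 14 + 19 = 45  true
[2] a5 = 1 is in {1, 3, -4, 0}  true
[3] max(14, 1) = 14  true
[4] values 8, 14, 1 are pairwise distinct  true
[5] |14 - 8| = 6  true
[6] |1 - 1| = 0  true
[7] |1 - 14| = 13; 13 ≤ 15  true
[8] a5 + a3 = 1 + 12 = 13  true
[9] gcd(8, 19) = 1  true
[10] 8 mod 7 = 1  true
[11] a7 = 19 lies in [19, 23]  true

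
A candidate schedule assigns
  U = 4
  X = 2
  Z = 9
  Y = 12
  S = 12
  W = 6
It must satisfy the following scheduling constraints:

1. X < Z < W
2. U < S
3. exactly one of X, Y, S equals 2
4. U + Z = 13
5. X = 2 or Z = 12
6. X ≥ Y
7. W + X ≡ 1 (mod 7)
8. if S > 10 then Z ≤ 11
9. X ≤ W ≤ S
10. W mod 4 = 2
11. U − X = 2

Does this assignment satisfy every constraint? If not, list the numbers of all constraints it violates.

Violated: 1 and 6.

1. values 2, 9, 6; Z = 9 is not < W = 6  ✘
2. U = 4, S = 12; 4 < 12  ✔
3. X=2, Y=12, S=12; 1 of them equals 2  ✔
4. U + Z = 4 + 9 = 13  ✔
5. X = 2 = 2 (first disjunct)  ✔
6. X = 2, Y = 12; 2 < 12 (want ≥)  ✘
7. W + X = 8; 8 mod 7 = 1  ✔
8. S = 12 > 10, so we need Z ≤ 11; Z = 9 ≤ 11  ✔
9. values 2 ≤ 6 ≤ 12  ✔
10. 6 mod 4 = 2  ✔
11. U − X = 4 − 2 = 2  ✔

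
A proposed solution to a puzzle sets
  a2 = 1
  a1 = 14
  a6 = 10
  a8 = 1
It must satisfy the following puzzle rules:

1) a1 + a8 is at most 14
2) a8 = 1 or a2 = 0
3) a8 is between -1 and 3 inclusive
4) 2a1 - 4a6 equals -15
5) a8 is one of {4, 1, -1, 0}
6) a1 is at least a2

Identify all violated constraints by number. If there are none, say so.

Constraints 1, 4 do not hold.

1) a1 + a8 = 14 + 1 = 15; 15 > 14, bound 14 not met — does not hold.
2) a8 = 1 = 1 (first disjunct) — holds.
3) a8 = 1 lies in [-1, 3] — holds.
4) 2a1 - 4a6 = 2(14) - 4(10) = -12, not -15 — does not hold.
5) a8 = 1 is in {4, 1, -1, 0} — holds.
6) a1 = 14, a2 = 1; 14 ≥ 1 — holds.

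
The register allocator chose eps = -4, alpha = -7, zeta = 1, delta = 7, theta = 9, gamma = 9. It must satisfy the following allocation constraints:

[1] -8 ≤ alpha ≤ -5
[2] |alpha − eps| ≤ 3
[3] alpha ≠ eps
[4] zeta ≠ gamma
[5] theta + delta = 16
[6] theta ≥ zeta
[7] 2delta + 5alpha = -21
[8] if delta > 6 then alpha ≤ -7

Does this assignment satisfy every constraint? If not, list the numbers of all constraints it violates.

[1] alpha = -7 lies in [-8, -5] — satisfied.
[2] |-7 − (-4)| = 3; 3 ≤ 3 — satisfied.
[3] alpha = -7, eps = -4; distinct — satisfied.
[4] zeta = 1, gamma = 9; distinct — satisfied.
[5] theta + delta = 9 + 7 = 16 — satisfied.
[6] theta = 9, zeta = 1; 9 ≥ 1 — satisfied.
[7] 2delta + 5alpha = 2(7) + 5(-7) = -21 — satisfied.
[8] delta = 7 > 6, so we need alpha ≤ -7; alpha = -7 ≤ -7 — satisfied.

All constraints are satisfied.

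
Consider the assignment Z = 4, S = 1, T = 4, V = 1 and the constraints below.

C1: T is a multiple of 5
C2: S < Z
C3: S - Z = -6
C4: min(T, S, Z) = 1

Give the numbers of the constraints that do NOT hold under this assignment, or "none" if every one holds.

C1: 4 = 5*0 + 4, so 5 does not divide 4 — violated.
C2: S = 1, Z = 4; 1 < 4 — OK.
C3: S - Z = 1 - 4 = -3, not -6 — violated.
C4: min(4, 1, 4) = 1 — OK.

The assignment fails constraints 1, 3.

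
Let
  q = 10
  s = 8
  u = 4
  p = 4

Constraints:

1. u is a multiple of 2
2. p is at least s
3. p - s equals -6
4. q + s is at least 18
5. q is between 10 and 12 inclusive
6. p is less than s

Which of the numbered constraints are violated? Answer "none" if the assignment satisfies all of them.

Constraints 2, 3 do not hold.

1. 4 / 2 = 2, so 2 divides 4  holds
2. p = 4, s = 8; 4 < 8 (want ≥)  fails
3. p - s = 4 - 8 = -4, not -6  fails
4. q + s = 10 + 8 = 18; 18 ≥ 18  holds
5. q = 10 lies in [10, 12]  holds
6. p = 4, s = 8; 4 < 8  holds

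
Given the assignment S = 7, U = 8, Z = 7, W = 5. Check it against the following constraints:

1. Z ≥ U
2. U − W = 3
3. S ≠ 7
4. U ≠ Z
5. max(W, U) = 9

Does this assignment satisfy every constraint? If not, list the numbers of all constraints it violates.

1. Z = 7, U = 8; 7 < 8 (want ≥)  false
2. U − W = 8 − 5 = 3  true
3. S = 7, but 7 is required to differ  false
4. U = 8, Z = 7; distinct  true
5. max(5, 8) = 8, not 9  false

Constraints 1, 3, 5 are violated.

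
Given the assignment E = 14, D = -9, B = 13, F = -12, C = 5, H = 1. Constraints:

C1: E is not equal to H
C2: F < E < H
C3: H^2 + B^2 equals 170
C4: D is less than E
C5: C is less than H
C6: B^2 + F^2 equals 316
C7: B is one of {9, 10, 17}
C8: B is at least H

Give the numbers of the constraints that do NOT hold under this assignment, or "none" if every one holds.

C1: E = 14, H = 1; distinct — satisfied.
C2: values -12, 14, 1; E = 14 is not < H = 1 — violated.
C3: H^2 + B^2 = 1^2 + 13^2 = 1 + 169 = 170 — satisfied.
C4: D = -9, E = 14; -9 < 14 — satisfied.
C5: C = 5, H = 1; 5 ≥ 1 (want <) — violated.
C6: B^2 + F^2 = 13^2 + (-12)^2 = 169 + 144 = 313, not 316 — violated.
C7: B = 13 is not in {9, 10, 17} — violated.
C8: B = 13, H = 1; 13 ≥ 1 — satisfied.

No — constraints 2, 5, 6, 7 are not satisfied.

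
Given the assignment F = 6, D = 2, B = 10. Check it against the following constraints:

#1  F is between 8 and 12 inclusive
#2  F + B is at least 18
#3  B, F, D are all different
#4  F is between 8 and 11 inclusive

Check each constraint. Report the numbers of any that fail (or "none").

Constraints 1, 2, 4 are violated.

#1 F = 6 is outside [8, 12]  ✘
#2 F + B = 6 + 10 = 16; 16 < 18, bound 18 not met  ✘
#3 values 10, 6, 2 are pairwise distinct  ✔
#4 F = 6 is outside [8, 11]  ✘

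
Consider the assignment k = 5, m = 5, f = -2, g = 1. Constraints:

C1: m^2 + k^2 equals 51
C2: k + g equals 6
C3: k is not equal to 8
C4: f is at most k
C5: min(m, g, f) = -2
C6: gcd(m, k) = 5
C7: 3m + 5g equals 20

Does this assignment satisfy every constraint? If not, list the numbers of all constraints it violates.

The assignment fails constraint 1.

C1: m^2 + k^2 = 5^2 + 5^2 = 25 + 25 = 50, not 51  fails
C2: k + g = 5 + 1 = 6  holds
C3: k = 5, and 5 ≠ 8  holds
C4: f = -2, k = 5; -2 ≤ 5  holds
C5: min(5, 1, -2) = -2  holds
C6: gcd(5, 5) = 5  holds
C7: 3m + 5g = 3(5) + 5(1) = 20  holds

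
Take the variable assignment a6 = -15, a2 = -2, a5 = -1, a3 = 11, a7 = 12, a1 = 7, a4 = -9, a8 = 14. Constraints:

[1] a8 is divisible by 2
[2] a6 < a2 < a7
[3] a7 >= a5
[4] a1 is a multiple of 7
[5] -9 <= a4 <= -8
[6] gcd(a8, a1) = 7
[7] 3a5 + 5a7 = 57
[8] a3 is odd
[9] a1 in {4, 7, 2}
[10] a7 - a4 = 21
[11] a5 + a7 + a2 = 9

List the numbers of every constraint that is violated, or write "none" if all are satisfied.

All constraints are satisfied.

[1] 14 / 2 = 7, so 2 divides 14 — holds.
[2] values -15 < -2 < 12 — holds.
[3] a7 = 12, a5 = -1; 12 ≥ -1 — holds.
[4] 7 / 7 = 1, so 7 divides 7 — holds.
[5] a4 = -9 lies in [-9, -8] — holds.
[6] gcd(14, 7) = 7 — holds.
[7] 3a5 + 5a7 = 3(-1) + 5(12) = 57 — holds.
[8] a3 = 11 is odd — holds.
[9] a1 = 7 is in {4, 7, 2} — holds.
[10] a7 - a4 = 12 - (-9) = 21 — holds.
[11] a5 + a7 + a2 = -1 + 12 + (-2) = 9 — holds.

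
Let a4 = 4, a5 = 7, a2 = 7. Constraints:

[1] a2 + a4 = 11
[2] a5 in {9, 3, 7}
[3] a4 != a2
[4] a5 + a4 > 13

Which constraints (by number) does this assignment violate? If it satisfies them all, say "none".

[1] a2 + a4 = 7 + 4 = 11  yes
[2] a5 = 7 is in {9, 3, 7}  yes
[3] a4 = 4, a2 = 7; distinct  yes
[4] a5 + a4 = 7 + 4 = 11; 11 ≤ 13, bound 13 not met  no

No — constraint 4 is not satisfied.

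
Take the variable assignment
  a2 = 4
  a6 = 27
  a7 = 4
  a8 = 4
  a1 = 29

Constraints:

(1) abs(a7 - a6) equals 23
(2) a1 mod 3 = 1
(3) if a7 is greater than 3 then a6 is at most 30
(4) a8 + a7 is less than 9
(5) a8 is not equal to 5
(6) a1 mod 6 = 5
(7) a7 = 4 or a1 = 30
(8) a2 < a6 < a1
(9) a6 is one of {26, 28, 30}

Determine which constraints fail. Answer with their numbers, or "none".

Constraints 2 and 9 are violated.

(1) abs(4 - 27) = 23  ✔
(2) 29 mod 3 = 2, not 1  ✘
(3) a7 = 4 > 3, so we need a6 ≤ 30; a6 = 27 ≤ 30  ✔
(4) a8 + a7 = 4 + 4 = 8; 8 < 9  ✔
(5) a8 = 4, and 4 ≠ 5  ✔
(6) 29 mod 6 = 5  ✔
(7) a7 = 4 = 4 (first disjunct)  ✔
(8) values 4 < 27 < 29  ✔
(9) a6 = 27 is not in {26, 28, 30}  ✘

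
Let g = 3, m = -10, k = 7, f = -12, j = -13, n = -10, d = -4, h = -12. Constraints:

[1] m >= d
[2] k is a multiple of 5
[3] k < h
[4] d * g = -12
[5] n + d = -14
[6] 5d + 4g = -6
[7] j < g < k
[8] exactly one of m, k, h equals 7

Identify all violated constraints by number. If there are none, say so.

Constraints 1, 2, 3, and 6 are violated.

[1] m = -10, d = -4; -10 < -4 (want ≥)  false
[2] 7 = 5*1 + 2, so 5 does not divide 7  false
[3] k = 7, h = -12; 7 ≥ -12 (want <)  false
[4] d * g = -4 * 3 = -12  true
[5] n + d = -10 + (-4) = -14  true
[6] 5d + 4g = 5(-4) + 4(3) = -8, not -6  false
[7] values -13 < 3 < 7  true
[8] m=-10, k=7, h=-12; 1 of them equals 7  true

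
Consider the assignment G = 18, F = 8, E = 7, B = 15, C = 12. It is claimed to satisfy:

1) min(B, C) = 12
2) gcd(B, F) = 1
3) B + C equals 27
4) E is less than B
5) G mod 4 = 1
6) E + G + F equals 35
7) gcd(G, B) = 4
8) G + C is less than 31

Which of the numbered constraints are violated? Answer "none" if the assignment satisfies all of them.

1) min(15, 12) = 12  yes
2) gcd(15, 8) = 1  yes
3) B + C = 15 + 12 = 27  yes
4) E = 7, B = 15; 7 < 15  yes
5) 18 mod 4 = 2, not 1  no
6) E + G + F = 7 + 18 + 8 = 33, not 35  no
7) gcd(18, 15) = 3, not 4  no
8) G + C = 18 + 12 = 30; 30 < 31  yes

Constraints 5, 6, 7 are violated.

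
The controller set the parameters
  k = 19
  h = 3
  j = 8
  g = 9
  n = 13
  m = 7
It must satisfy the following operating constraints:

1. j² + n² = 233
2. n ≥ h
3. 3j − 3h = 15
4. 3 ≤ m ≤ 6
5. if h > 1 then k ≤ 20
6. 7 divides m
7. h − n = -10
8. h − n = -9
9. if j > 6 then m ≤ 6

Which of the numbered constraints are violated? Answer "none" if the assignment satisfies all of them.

1. j² + n² = 8² + 13² = 64 + 169 = 233 — OK.
2. n = 13, h = 3; 13 ≥ 3 — OK.
3. 3j − 3h = 3(8) − 3(3) = 15 — OK.
4. m = 7 is outside [3, 6] — violated.
5. h = 3 > 1, so we need k ≤ 20; k = 19 ≤ 20 — OK.
6. 7 / 7 = 1, so 7 divides 7 — OK.
7. h − n = 3 − 13 = -10 — OK.
8. h − n = 3 − 13 = -10, not -9 — violated.
9. j = 8 > 6, so we need m ≤ 6; but m = 7 > 6 — violated.

Constraints 4, 8, 9 do not hold.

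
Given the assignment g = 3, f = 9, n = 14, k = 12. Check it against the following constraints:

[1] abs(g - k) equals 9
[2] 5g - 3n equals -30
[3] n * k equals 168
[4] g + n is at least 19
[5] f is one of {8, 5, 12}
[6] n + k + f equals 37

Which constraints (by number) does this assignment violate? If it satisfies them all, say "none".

[1] abs(3 - 12) = 9 — satisfied.
[2] 5g - 3n = 5(3) - 3(14) = -27, not -30 — violated.
[3] n * k = 14 * 12 = 168 — satisfied.
[4] g + n = 3 + 14 = 17; 17 < 19, bound 19 not met — violated.
[5] f = 9 is not in {8, 5, 12} — violated.
[6] n + k + f = 14 + 12 + 9 = 35, not 37 — violated.

Constraints 2, 4, 5, 6 do not hold.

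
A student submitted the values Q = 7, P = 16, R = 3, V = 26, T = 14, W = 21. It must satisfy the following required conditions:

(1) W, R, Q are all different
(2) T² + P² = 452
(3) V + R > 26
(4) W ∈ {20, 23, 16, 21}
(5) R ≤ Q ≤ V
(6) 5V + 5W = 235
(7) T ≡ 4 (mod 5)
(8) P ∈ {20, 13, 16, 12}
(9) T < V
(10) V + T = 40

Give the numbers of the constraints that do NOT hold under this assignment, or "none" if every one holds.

No violations.

(1) values 21, 3, 7 are pairwise distinct — holds.
(2) T² + P² = 14² + 16² = 196 + 256 = 452 — holds.
(3) V + R = 26 + 3 = 29; 29 > 26 — holds.
(4) W = 21 is in {20, 23, 16, 21} — holds.
(5) values 3 ≤ 7 ≤ 26 — holds.
(6) 5V + 5W = 5(26) + 5(21) = 235 — holds.
(7) 14 mod 5 = 4 — holds.
(8) P = 16 is in {20, 13, 16, 12} — holds.
(9) T = 14, V = 26; 14 < 26 — holds.
(10) V + T = 26 + 14 = 40 — holds.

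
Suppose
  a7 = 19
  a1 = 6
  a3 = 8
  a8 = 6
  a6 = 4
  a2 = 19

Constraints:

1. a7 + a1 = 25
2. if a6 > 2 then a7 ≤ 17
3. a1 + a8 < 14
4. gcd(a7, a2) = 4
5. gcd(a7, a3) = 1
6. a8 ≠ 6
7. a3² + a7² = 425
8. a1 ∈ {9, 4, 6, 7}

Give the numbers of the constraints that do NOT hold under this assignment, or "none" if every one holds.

1. a7 + a1 = 19 + 6 = 25  true
2. a6 = 4 > 2, so we need a7 ≤ 17; but a7 = 19 > 17  false
3. a1 + a8 = 6 + 6 = 12; 12 < 14  true
4. gcd(19, 19) = 19, not 4  false
5. gcd(19, 8) = 1  true
6. a8 = 6, but 6 is required to differ  false
7. a3² + a7² = 8² + 19² = 64 + 361 = 425  true
8. a1 = 6 is in {9, 4, 6, 7}  true

Constraints 2, 4, and 6 are violated.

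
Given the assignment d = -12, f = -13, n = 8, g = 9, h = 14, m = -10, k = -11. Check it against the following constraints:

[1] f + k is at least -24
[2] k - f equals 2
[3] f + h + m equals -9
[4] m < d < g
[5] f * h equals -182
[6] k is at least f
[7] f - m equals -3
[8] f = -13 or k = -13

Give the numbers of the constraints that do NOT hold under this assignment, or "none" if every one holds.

Constraint 4 does not hold.

[1] f + k = -13 + (-11) = -24; -24 ≥ -24 — holds.
[2] k - f = -11 - (-13) = 2 — holds.
[3] f + h + m = -13 + 14 + (-10) = -9 — holds.
[4] values -10, -12, 9; m = -10 is not < d = -12 — does not hold.
[5] f * h = -13 * 14 = -182 — holds.
[6] k = -11, f = -13; -11 ≥ -13 — holds.
[7] f - m = -13 - (-10) = -3 — holds.
[8] f = -13 = -13 (first disjunct) — holds.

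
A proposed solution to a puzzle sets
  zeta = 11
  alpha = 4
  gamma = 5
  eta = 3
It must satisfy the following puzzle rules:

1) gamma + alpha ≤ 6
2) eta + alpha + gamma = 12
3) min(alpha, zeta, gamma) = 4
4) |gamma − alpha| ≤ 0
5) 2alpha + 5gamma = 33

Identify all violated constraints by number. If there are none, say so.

No — constraints 1, 4 are not satisfied.

1) gamma + alpha = 5 + 4 = 9; 9 > 6, bound 6 not met — violated.
2) eta + alpha + gamma = 3 + 4 + 5 = 12 — OK.
3) min(4, 11, 5) = 4 — OK.
4) |5 − 4| = 1; 1 > 0, exceeds bound 0 — violated.
5) 2alpha + 5gamma = 2(4) + 5(5) = 33 — OK.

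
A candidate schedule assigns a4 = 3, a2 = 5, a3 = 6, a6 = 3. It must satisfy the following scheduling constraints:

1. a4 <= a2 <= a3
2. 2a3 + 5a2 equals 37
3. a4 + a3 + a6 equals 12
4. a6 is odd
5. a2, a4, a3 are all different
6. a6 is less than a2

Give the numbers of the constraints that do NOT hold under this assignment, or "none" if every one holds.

All constraints are satisfied.

1. values 3 <= 5 <= 6 — holds.
2. 2a3 + 5a2 = 2(6) + 5(5) = 37 — holds.
3. a4 + a3 + a6 = 3 + 6 + 3 = 12 — holds.
4. a6 = 3 is odd — holds.
5. values 5, 3, 6 are pairwise distinct — holds.
6. a6 = 3, a2 = 5; 3 < 5 — holds.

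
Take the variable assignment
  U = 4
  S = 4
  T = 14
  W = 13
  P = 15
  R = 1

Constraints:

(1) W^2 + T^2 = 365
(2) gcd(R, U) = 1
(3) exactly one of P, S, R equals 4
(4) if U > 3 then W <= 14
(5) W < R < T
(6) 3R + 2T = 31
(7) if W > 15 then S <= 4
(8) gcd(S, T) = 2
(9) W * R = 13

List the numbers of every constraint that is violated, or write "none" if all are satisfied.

Constraint 5 is violated.

(1) W^2 + T^2 = 13^2 + 14^2 = 169 + 196 = 365 — OK.
(2) gcd(1, 4) = 1 — OK.
(3) P=15, S=4, R=1; 1 of them equals 4 — OK.
(4) U = 4 > 3, so we need W ≤ 14; W = 13 ≤ 14 — OK.
(5) values 13, 1, 14; W = 13 is not < R = 1 — violated.
(6) 3R + 2T = 3(1) + 2(14) = 31 — OK.
(7) W = 13, not > 15; antecedent false, conditional vacuously true — OK.
(8) gcd(4, 14) = 2 — OK.
(9) W * R = 13 * 1 = 13 — OK.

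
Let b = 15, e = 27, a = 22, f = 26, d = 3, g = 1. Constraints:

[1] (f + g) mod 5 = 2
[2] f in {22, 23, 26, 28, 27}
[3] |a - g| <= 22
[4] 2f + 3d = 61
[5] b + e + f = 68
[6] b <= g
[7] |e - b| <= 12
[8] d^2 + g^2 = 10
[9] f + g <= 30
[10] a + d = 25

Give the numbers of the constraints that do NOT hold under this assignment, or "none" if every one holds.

The assignment fails constraint 6.

[1] f + g = 27; 27 mod 5 = 2  holds
[2] f = 26 is in {22, 23, 26, 28, 27}  holds
[3] |22 - 1| = 21; 21 ≤ 22  holds
[4] 2f + 3d = 2(26) + 3(3) = 61  holds
[5] b + e + f = 15 + 27 + 26 = 68  holds
[6] b = 15, g = 1; 15 > 1 (want ≤)  fails
[7] |27 - 15| = 12; 12 ≤ 12  holds
[8] d^2 + g^2 = 3^2 + 1^2 = 9 + 1 = 10  holds
[9] f + g = 26 + 1 = 27; 27 ≤ 30  holds
[10] a + d = 22 + 3 = 25  holds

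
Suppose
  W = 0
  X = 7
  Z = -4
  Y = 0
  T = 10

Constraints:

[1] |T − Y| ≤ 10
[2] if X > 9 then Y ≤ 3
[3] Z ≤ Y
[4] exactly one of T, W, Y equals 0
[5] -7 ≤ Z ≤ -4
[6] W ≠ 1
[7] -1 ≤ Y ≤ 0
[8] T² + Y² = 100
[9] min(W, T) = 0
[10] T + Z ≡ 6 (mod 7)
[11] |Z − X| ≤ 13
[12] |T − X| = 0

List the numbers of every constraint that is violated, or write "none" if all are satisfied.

Violated: 4 and 12.

[1] |10 − 0| = 10; 10 ≤ 10  ✓
[2] X = 7, not > 9; antecedent false, conditional vacuously true  ✓
[3] Z = -4, Y = 0; -4 ≤ 0  ✓
[4] T=10, W=0, Y=0; 2 of them equal 0, not exactly one  ✗
[5] Z = -4 lies in [-7, -4]  ✓
[6] W = 0, and 0 ≠ 1  ✓
[7] Y = 0 lies in [-1, 0]  ✓
[8] T² + Y² = 10² + 0² = 100 + 0 = 100  ✓
[9] min(0, 10) = 0  ✓
[10] T + Z = 6; 6 mod 7 = 6  ✓
[11] |-4 − 7| = 11; 11 ≤ 13  ✓
[12] |10 − 7| = 3, not 0  ✗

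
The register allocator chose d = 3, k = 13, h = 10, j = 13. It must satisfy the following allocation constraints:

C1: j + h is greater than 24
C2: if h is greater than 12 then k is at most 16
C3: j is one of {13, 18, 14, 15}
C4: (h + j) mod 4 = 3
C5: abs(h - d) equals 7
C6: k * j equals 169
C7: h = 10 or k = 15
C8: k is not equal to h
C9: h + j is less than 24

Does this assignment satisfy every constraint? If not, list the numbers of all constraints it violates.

No — constraint 1 is not satisfied.

C1: j + h = 13 + 10 = 23; 23 ≤ 24, bound 24 not met  ✗
C2: h = 10, not > 12; antecedent false, conditional vacuously true  ✓
C3: j = 13 is in {13, 18, 14, 15}  ✓
C4: h + j = 23; 23 mod 4 = 3  ✓
C5: abs(10 - 3) = 7  ✓
C6: k * j = 13 * 13 = 169  ✓
C7: h = 10 = 10 (first disjunct)  ✓
C8: k = 13, h = 10; distinct  ✓
C9: h + j = 10 + 13 = 23; 23 < 24  ✓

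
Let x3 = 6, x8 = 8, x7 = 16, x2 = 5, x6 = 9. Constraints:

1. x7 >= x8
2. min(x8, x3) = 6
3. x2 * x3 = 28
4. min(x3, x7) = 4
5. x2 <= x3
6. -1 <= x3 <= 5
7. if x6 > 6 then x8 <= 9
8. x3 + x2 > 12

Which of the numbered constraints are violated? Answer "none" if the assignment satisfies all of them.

No — constraints 3, 4, 6, 8 are not satisfied.

1. x7 = 16, x8 = 8; 16 ≥ 8  yes
2. min(8, 6) = 6  yes
3. x2 * x3 = 5 * 6 = 30, not 28  no
4. min(6, 16) = 6, not 4  no
5. x2 = 5, x3 = 6; 5 ≤ 6  yes
6. x3 = 6 is outside [-1, 5]  no
7. x6 = 9 > 6, so we need x8 ≤ 9; x8 = 8 ≤ 9  yes
8. x3 + x2 = 6 + 5 = 11; 11 ≤ 12, bound 12 not met  no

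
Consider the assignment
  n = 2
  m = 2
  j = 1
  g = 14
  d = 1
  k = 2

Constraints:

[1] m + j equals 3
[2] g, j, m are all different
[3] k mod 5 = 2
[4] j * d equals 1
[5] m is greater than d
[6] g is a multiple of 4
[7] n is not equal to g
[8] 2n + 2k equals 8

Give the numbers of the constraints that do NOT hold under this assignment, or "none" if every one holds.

[1] m + j = 2 + 1 = 3  holds
[2] values 14, 1, 2 are pairwise distinct  holds
[3] 2 mod 5 = 2  holds
[4] j * d = 1 * 1 = 1  holds
[5] m = 2, d = 1; 2 > 1  holds
[6] 14 = 4*3 + 2, so 4 does not divide 14  fails
[7] n = 2, g = 14; distinct  holds
[8] 2n + 2k = 2(2) + 2(2) = 8  holds

Violated: 6.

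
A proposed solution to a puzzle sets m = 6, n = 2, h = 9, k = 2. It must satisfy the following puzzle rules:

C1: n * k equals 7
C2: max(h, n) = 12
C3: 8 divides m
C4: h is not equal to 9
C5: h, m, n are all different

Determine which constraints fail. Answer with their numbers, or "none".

Violated: 1, 2, 3, and 4.

C1: n * k = 2 * 2 = 4, not 7  ✘
C2: max(9, 2) = 9, not 12  ✘
C3: 6 = 8*0 + 6, so 8 does not divide 6  ✘
C4: h = 9, but 9 is required to differ  ✘
C5: values 9, 6, 2 are pairwise distinct  ✔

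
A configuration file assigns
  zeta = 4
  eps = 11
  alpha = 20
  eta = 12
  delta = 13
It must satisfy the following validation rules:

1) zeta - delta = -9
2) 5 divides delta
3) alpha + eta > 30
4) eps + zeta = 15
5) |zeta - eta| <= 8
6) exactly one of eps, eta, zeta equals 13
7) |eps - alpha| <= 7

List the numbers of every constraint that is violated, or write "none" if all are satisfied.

1) zeta - delta = 4 - 13 = -9 — satisfied.
2) 13 = 5*2 + 3, so 5 does not divide 13 — violated.
3) alpha + eta = 20 + 12 = 32; 32 > 30 — satisfied.
4) eps + zeta = 11 + 4 = 15 — satisfied.
5) |4 - 12| = 8; 8 ≤ 8 — satisfied.
6) eps=11, eta=12, zeta=4; 0 of them equal 13, not exactly one — violated.
7) |11 - 20| = 9; 9 > 7, exceeds bound 7 — violated.

Violated: 2, 6, 7.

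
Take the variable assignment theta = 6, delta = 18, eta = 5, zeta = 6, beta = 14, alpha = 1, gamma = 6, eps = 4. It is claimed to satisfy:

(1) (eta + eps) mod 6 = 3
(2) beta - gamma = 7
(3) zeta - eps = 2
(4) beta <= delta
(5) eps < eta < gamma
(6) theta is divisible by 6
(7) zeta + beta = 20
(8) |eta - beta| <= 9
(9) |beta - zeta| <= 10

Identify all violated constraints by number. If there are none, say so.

Constraint 2 is violated.

(1) eta + eps = 9; 9 mod 6 = 3  ✔
(2) beta - gamma = 14 - 6 = 8, not 7  ✘
(3) zeta - eps = 6 - 4 = 2  ✔
(4) beta = 14, delta = 18; 14 ≤ 18  ✔
(5) values 4 < 5 < 6  ✔
(6) 6 / 6 = 1, so 6 divides 6  ✔
(7) zeta + beta = 6 + 14 = 20  ✔
(8) |5 - 14| = 9; 9 ≤ 9  ✔
(9) |14 - 6| = 8; 8 ≤ 10  ✔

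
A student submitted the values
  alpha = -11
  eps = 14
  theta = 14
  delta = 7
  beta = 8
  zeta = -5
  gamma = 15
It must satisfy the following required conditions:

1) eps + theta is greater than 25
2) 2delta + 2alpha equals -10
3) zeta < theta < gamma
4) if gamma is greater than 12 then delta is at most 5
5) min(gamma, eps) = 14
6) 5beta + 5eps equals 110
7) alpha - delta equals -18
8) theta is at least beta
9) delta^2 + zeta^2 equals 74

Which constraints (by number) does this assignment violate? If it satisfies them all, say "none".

Constraints 2, 4 are violated.

1) eps + theta = 14 + 14 = 28; 28 > 25  holds
2) 2delta + 2alpha = 2(7) + 2(-11) = -8, not -10  fails
3) values -5 < 14 < 15  holds
4) gamma = 15 > 12, so we need delta ≤ 5; but delta = 7 > 5  fails
5) min(15, 14) = 14  holds
6) 5beta + 5eps = 5(8) + 5(14) = 110  holds
7) alpha - delta = -11 - 7 = -18  holds
8) theta = 14, beta = 8; 14 ≥ 8  holds
9) delta^2 + zeta^2 = 7^2 + (-5)^2 = 49 + 25 = 74  holds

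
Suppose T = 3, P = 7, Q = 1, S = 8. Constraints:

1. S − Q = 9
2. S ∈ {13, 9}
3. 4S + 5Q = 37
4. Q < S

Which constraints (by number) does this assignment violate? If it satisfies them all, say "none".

1. S − Q = 8 − 1 = 7, not 9 — violated.
2. S = 8 is not in {13, 9} — violated.
3. 4S + 5Q = 4(8) + 5(1) = 37 — satisfied.
4. Q = 1, S = 8; 1 < 8 — satisfied.

No — constraints 1, 2 are not satisfied.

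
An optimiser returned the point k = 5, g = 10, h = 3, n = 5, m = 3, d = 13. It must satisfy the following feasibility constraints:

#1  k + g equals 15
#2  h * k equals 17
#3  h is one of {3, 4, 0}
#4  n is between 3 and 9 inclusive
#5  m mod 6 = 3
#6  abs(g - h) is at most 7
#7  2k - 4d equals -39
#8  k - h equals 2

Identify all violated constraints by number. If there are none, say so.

No — constraints 2, 7 are not satisfied.

#1 k + g = 5 + 10 = 15  ✓
#2 h * k = 3 * 5 = 15, not 17  ✗
#3 h = 3 is in {3, 4, 0}  ✓
#4 n = 5 lies in [3, 9]  ✓
#5 3 mod 6 = 3  ✓
#6 abs(10 - 3) = 7; 7 ≤ 7  ✓
#7 2k - 4d = 2(5) - 4(13) = -42, not -39  ✗
#8 k - h = 5 - 3 = 2  ✓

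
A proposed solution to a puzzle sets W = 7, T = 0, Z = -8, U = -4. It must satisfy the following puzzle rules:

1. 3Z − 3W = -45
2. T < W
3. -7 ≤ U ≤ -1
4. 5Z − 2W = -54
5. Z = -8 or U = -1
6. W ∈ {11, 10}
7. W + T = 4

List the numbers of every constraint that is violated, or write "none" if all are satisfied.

The assignment fails constraints 6 and 7.

1. 3Z − 3W = 3(-8) − 3(7) = -45 — holds.
2. T = 0, W = 7; 0 < 7 — holds.
3. U = -4 lies in [-7, -1] — holds.
4. 5Z − 2W = 5(-8) − 2(7) = -54 — holds.
5. Z = -8 = -8 (first disjunct) — holds.
6. W = 7 is not in {11, 10} — fails.
7. W + T = 7 + 0 = 7, not 4 — fails.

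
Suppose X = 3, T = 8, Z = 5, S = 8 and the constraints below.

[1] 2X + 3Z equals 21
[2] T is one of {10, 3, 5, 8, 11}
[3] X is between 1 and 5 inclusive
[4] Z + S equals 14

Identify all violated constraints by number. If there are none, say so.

No — constraint 4 is not satisfied.

[1] 2X + 3Z = 2(3) + 3(5) = 21 — holds.
[2] T = 8 is in {10, 3, 5, 8, 11} — holds.
[3] X = 3 lies in [1, 5] — holds.
[4] Z + S = 5 + 8 = 13, not 14 — does not hold.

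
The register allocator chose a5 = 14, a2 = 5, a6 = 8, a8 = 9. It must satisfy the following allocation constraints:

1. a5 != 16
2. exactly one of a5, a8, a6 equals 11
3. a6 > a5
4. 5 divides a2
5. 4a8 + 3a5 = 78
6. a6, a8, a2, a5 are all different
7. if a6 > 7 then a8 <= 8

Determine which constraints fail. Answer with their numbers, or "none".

1. a5 = 14, and 14 ≠ 16 — holds.
2. a5=14, a8=9, a6=8; 0 of them equal 11, not exactly one — fails.
3. a6 = 8, a5 = 14; 8 ≤ 14 (want >) — fails.
4. 5 / 5 = 1, so 5 divides 5 — holds.
5. 4a8 + 3a5 = 4(9) + 3(14) = 78 — holds.
6. values 8, 9, 5, 14 are pairwise distinct — holds.
7. a6 = 8 > 7, so we need a8 ≤ 8; but a8 = 9 > 8 — fails.

No — constraints 2, 3, and 7 are not satisfied.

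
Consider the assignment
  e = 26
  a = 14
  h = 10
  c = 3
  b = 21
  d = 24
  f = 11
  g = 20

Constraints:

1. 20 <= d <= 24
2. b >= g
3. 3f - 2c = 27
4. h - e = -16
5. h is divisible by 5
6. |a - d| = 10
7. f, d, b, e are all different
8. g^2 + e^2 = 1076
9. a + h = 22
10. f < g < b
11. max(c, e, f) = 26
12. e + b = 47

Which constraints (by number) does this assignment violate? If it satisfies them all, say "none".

The assignment fails constraint 9.

1. d = 24 lies in [20, 24]  yes
2. b = 21, g = 20; 21 ≥ 20  yes
3. 3f - 2c = 3(11) - 2(3) = 27  yes
4. h - e = 10 - 26 = -16  yes
5. 10 / 5 = 2, so 5 divides 10  yes
6. |14 - 24| = 10  yes
7. values 11, 24, 21, 26 are pairwise distinct  yes
8. g^2 + e^2 = 20^2 + 26^2 = 400 + 676 = 1076  yes
9. a + h = 14 + 10 = 24, not 22  no
10. values 11 < 20 < 21  yes
11. max(3, 26, 11) = 26  yes
12. e + b = 26 + 21 = 47  yes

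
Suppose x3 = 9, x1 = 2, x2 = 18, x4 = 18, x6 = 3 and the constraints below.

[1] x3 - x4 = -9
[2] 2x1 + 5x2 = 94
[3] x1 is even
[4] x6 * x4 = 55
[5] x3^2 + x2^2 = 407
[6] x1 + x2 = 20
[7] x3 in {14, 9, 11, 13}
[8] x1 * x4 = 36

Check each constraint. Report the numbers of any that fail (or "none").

Constraints 4 and 5 are violated.

[1] x3 - x4 = 9 - 18 = -9 — holds.
[2] 2x1 + 5x2 = 2(2) + 5(18) = 94 — holds.
[3] x1 = 2 is even — holds.
[4] x6 * x4 = 3 * 18 = 54, not 55 — does not hold.
[5] x3^2 + x2^2 = 9^2 + 18^2 = 81 + 324 = 405, not 407 — does not hold.
[6] x1 + x2 = 2 + 18 = 20 — holds.
[7] x3 = 9 is in {14, 9, 11, 13} — holds.
[8] x1 * x4 = 2 * 18 = 36 — holds.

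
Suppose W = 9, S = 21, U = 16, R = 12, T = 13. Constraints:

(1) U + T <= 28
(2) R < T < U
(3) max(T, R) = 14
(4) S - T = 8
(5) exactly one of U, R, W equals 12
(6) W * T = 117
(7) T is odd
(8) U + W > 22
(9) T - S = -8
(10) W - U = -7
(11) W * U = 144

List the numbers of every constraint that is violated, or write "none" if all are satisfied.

(1) U + T = 16 + 13 = 29; 29 > 28, bound 28 not met — does not hold.
(2) values 12 < 13 < 16 — holds.
(3) max(13, 12) = 13, not 14 — does not hold.
(4) S - T = 21 - 13 = 8 — holds.
(5) U=16, R=12, W=9; 1 of them equals 12 — holds.
(6) W * T = 9 * 13 = 117 — holds.
(7) T = 13 is odd — holds.
(8) U + W = 16 + 9 = 25; 25 > 22 — holds.
(9) T - S = 13 - 21 = -8 — holds.
(10) W - U = 9 - 16 = -7 — holds.
(11) W * U = 9 * 16 = 144 — holds.

Constraints 1 and 3 are violated.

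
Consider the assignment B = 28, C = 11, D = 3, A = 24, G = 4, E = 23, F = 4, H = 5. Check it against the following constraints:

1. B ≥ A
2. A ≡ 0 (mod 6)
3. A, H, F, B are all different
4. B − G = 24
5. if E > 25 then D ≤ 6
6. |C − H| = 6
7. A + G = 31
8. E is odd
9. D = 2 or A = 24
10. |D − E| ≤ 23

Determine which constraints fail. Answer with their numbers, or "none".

Violated: 7.

1. B = 28, A = 24; 28 ≥ 24  OK
2. 24 mod 6 = 0  OK
3. values 24, 5, 4, 28 are pairwise distinct  OK
4. B − G = 28 − 4 = 24  OK
5. E = 23, not > 25; antecedent false, conditional vacuously true  OK
6. |11 − 5| = 6  OK
7. A + G = 24 + 4 = 28, not 31  FAIL
8. E = 23 is odd  OK
9. D = 3 ≠ 2, but A = 24 = 24 (second disjunct)  OK
10. |3 − 23| = 20; 20 ≤ 23  OK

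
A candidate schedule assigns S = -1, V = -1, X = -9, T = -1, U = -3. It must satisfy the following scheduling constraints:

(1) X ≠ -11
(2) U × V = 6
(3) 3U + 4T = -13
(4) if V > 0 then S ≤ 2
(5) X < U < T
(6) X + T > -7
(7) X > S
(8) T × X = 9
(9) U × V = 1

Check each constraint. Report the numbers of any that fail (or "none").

Constraints 2, 6, 7, 9 do not hold.

(1) X = -9, and -9 ≠ -11 — satisfied.
(2) U × V = -3 × (-1) = 3, not 6 — violated.
(3) 3U + 4T = 3(-3) + 4(-1) = -13 — satisfied.
(4) V = -1, not > 0; antecedent false, conditional vacuously true — satisfied.
(5) values -9 < -3 < -1 — satisfied.
(6) X + T = -9 + (-1) = -10; -10 ≤ -7, bound -7 not met — violated.
(7) X = -9, S = -1; -9 ≤ -1 (want >) — violated.
(8) T × X = -1 × (-9) = 9 — satisfied.
(9) U × V = -3 × (-1) = 3, not 1 — violated.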